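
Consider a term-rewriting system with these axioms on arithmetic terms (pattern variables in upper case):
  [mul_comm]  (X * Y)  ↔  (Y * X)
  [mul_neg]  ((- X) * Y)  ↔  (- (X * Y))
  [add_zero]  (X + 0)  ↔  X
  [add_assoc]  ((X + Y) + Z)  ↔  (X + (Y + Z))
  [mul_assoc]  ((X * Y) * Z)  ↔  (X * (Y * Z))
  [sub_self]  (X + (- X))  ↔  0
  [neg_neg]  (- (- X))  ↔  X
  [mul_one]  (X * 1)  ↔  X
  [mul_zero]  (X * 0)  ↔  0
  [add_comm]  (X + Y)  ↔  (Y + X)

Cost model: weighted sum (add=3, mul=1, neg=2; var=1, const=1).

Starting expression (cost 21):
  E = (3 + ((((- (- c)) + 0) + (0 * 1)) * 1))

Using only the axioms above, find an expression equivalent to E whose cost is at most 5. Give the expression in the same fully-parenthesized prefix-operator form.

(3 + c)   [cost 5]

step 1: mul_one (→) rewrites ((((- (- c)) + 0) + (0 * 1)) * 1) into (((- (- c)) + 0) + (0 * 1)), now (3 + (((- (- c)) + 0) + (0 * 1)))
step 2: add_zero (→) rewrites ((- (- c)) + 0) into (- (- c)), now (3 + ((- (- c)) + (0 * 1)))
step 3: mul_one (→) rewrites (0 * 1) into 0, now (3 + ((- (- c)) + 0))
step 4: neg_neg (→) rewrites (- (- c)) into c, now (3 + (c + 0))
step 5: add_zero (→) rewrites (c + 0) into c, reaching cost 5 (bound 5)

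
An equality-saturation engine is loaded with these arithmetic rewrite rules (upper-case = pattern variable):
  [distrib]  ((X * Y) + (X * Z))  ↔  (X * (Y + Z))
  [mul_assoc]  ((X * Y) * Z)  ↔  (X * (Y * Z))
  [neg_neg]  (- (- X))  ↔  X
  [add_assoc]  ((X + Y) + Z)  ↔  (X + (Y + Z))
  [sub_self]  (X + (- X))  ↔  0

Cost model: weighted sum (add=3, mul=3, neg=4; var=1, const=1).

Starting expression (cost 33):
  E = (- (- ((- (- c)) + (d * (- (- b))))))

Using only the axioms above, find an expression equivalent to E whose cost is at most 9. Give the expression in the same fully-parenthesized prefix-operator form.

1. [neg_neg →] (- (- b))  →  b;  E = (- (- ((- (- c)) + (d * b))))
2. [neg_neg →] (- (- c))  →  c;  E = (- (- (c + (d * b))))
3. [neg_neg →] (- (- (c + (d * b))))  →  (c + (d * b));  cost 9 ≤ 9, done

(c + (d * b))   [cost 9]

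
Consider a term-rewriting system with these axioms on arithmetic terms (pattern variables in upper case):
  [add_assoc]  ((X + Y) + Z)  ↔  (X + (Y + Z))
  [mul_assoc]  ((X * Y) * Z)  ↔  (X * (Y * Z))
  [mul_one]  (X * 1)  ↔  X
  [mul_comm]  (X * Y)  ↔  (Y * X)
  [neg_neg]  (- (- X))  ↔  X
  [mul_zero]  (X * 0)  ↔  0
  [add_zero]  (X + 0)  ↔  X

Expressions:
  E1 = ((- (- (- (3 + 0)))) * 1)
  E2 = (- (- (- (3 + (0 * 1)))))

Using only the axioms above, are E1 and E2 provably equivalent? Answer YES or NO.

step 1: mul_one (→) rewrites ((- (- (- (3 + 0)))) * 1) into (- (- (- (3 + 0))))
step 2: mul_one (←) rewrites 0 into (0 * 1), which is E2

YES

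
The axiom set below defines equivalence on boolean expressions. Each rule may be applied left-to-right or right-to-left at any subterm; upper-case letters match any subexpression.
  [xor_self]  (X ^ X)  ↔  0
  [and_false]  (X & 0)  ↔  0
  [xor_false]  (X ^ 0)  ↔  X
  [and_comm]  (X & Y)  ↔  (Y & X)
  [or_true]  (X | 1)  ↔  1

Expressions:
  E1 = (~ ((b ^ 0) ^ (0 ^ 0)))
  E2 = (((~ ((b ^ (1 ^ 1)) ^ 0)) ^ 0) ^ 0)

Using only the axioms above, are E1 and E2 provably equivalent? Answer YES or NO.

step 1: xor_false (→) rewrites (0 ^ 0) into 0, now (~ ((b ^ 0) ^ 0))
step 2: xor_false (→) rewrites ((b ^ 0) ^ 0) into (b ^ 0), now (~ (b ^ 0))
step 3: xor_false (→) rewrites (b ^ 0) into b, now (~ b)
step 4: xor_false (←) rewrites (~ b) into ((~ b) ^ 0)
step 5: xor_false (←) rewrites b into (b ^ 0), now ((~ (b ^ 0)) ^ 0)
step 6: xor_false (←) rewrites (b ^ 0) into ((b ^ 0) ^ 0), now ((~ ((b ^ 0) ^ 0)) ^ 0)
step 7: xor_false (←) rewrites ((~ ((b ^ 0) ^ 0)) ^ 0) into (((~ ((b ^ 0) ^ 0)) ^ 0) ^ 0)
step 8: xor_self (←) rewrites 0 into (1 ^ 1), which is E2

YES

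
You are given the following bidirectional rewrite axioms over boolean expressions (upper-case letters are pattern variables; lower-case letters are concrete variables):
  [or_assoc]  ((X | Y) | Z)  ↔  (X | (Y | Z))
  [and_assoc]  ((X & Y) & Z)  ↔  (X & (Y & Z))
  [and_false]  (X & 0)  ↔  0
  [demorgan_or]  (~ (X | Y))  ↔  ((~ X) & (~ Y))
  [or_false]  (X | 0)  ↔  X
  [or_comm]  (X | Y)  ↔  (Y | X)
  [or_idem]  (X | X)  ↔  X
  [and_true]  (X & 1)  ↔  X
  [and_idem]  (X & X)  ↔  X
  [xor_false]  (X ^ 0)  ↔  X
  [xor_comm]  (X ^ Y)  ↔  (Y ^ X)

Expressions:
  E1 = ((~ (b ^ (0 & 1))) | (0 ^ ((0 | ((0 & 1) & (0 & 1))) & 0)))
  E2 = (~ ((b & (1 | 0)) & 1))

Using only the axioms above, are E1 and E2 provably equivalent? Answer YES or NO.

YES

1. [and_idem →] ((0 & 1) & (0 & 1))  →  (0 & 1);  E1 = ((~ (b ^ (0 & 1))) | (0 ^ ((0 | (0 & 1)) & 0)))
2. [and_true →] (0 & 1)  →  0;  E1 = ((~ (b ^ (0 & 1))) | (0 ^ ((0 | 0) & 0)))
3. [or_idem →] (0 | 0)  →  0;  E1 = ((~ (b ^ (0 & 1))) | (0 ^ (0 & 0)))
4. [and_idem →] (0 & 0)  →  0;  E1 = ((~ (b ^ (0 & 1))) | (0 ^ 0))
5. [xor_false →] (0 ^ 0)  →  0;  E1 = ((~ (b ^ (0 & 1))) | 0)
6. [and_true →] (0 & 1)  →  0;  E1 = ((~ (b ^ 0)) | 0)
7. [or_false →] ((~ (b ^ 0)) | 0)  →  (~ (b ^ 0))
8. [xor_false →] (b ^ 0)  →  b;  E1 = (~ b)
9. [and_true ←] b  →  (b & 1);  E1 = (~ (b & 1))
10. [and_true ←] (b & 1)  →  ((b & 1) & 1);  E1 = (~ ((b & 1) & 1))
11. [or_false ←] 1  →  (1 | 0);  this is E2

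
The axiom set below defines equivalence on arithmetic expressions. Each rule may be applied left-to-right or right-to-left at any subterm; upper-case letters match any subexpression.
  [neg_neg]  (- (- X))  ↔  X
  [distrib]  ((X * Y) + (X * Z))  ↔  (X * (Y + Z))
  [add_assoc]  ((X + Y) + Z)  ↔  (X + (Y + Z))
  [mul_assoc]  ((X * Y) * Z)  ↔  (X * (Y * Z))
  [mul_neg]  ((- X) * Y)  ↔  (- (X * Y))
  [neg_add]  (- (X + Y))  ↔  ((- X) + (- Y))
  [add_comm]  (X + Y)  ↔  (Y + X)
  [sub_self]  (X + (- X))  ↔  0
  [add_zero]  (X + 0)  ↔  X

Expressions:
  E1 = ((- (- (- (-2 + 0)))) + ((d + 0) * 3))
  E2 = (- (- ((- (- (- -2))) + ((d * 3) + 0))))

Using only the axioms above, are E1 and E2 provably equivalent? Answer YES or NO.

YES

(1) (- (- (- (-2 + 0))))  =[neg_neg →]=  (- (-2 + 0))    ⊢ ((- (-2 + 0)) + ((d + 0) * 3))
(2) (-2 + 0)  =[add_zero →]=  -2    ⊢ ((- -2) + ((d + 0) * 3))
(3) (d + 0)  =[add_zero →]=  d    ⊢ ((- -2) + (d * 3))
(4) -2  =[neg_neg ←]=  (- (- -2))    ⊢ ((- (- (- -2))) + (d * 3))
(5) (d * 3)  =[add_zero ←]=  ((d * 3) + 0)    ⊢ ((- (- (- -2))) + ((d * 3) + 0))
(6) ((- (- (- -2))) + ((d * 3) + 0))  =[neg_neg ←]=  (- (- ((- (- (- -2))) + ((d * 3) + 0))))    ⊢ E2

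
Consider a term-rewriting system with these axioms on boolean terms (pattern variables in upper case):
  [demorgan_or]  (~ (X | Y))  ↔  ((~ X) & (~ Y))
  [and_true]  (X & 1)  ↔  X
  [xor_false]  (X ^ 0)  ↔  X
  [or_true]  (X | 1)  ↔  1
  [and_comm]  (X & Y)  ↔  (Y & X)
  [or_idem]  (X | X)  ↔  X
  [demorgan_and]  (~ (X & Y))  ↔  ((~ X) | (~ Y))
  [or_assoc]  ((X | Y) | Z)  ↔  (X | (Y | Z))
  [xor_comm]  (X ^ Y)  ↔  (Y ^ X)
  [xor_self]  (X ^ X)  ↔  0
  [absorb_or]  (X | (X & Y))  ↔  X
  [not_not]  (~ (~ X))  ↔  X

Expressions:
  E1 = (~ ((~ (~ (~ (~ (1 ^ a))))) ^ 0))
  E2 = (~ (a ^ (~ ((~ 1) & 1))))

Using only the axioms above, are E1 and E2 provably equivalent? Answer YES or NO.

(1) (~ (~ (1 ^ a)))  =[not_not →]=  (1 ^ a)    ⊢ (~ ((~ (~ (1 ^ a))) ^ 0))
(2) ((~ (~ (1 ^ a))) ^ 0)  =[xor_false →]=  (~ (~ (1 ^ a)))    ⊢ (~ (~ (~ (1 ^ a))))
(3) (~ (~ (~ (1 ^ a))))  =[not_not →]=  (~ (1 ^ a))
(4) (1 ^ a)  =[xor_comm →]=  (a ^ 1)    ⊢ (~ (a ^ 1))
(5) 1  =[not_not ←]=  (~ (~ 1))    ⊢ (~ (a ^ (~ (~ 1))))
(6) (~ 1)  =[and_true ←]=  ((~ 1) & 1)    ⊢ E2

YES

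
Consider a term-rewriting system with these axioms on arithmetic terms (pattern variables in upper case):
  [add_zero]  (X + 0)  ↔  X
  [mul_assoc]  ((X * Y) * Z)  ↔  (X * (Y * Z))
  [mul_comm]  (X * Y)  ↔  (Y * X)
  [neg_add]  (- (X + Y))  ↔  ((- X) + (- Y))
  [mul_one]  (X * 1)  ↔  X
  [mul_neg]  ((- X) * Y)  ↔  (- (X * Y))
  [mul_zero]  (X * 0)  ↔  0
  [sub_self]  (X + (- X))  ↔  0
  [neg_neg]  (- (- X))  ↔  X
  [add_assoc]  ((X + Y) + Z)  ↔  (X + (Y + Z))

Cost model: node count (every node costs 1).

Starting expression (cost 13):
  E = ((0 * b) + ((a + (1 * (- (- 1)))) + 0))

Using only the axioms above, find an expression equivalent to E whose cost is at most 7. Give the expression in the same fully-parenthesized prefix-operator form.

(1) ((a + (1 * (- (- 1)))) + 0)  =[add_zero →]=  (a + (1 * (- (- 1))))    ⊢ ((0 * b) + (a + (1 * (- (- 1)))))
(2) (- (- 1))  =[neg_neg →]=  1    ⊢ ((0 * b) + (a + (1 * 1)))
(3) (1 * 1)  =[mul_one →]=  1    ⊢ cost 7, within 7

((0 * b) + (a + 1))   [cost 7]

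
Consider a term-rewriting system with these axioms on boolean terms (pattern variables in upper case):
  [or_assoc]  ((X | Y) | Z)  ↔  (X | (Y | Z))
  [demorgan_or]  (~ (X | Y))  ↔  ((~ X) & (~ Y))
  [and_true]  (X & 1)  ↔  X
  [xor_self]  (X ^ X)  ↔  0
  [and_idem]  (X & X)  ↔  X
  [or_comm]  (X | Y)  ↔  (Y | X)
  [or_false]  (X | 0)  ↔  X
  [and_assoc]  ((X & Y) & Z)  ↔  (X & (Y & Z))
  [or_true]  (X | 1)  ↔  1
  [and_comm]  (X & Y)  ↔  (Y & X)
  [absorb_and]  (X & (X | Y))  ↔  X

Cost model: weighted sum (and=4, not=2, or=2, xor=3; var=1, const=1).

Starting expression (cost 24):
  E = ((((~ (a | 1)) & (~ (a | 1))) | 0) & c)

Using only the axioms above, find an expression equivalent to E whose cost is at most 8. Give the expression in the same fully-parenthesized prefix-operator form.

1. [and_idem →] ((~ (a | 1)) & (~ (a | 1)))  →  (~ (a | 1));  E = (((~ (a | 1)) | 0) & c)
2. [or_true →] (a | 1)  →  1;  E = (((~ 1) | 0) & c)
3. [or_false →] ((~ 1) | 0)  →  (~ 1);  cost 8 ≤ 8, done

((~ 1) & c)   [cost 8]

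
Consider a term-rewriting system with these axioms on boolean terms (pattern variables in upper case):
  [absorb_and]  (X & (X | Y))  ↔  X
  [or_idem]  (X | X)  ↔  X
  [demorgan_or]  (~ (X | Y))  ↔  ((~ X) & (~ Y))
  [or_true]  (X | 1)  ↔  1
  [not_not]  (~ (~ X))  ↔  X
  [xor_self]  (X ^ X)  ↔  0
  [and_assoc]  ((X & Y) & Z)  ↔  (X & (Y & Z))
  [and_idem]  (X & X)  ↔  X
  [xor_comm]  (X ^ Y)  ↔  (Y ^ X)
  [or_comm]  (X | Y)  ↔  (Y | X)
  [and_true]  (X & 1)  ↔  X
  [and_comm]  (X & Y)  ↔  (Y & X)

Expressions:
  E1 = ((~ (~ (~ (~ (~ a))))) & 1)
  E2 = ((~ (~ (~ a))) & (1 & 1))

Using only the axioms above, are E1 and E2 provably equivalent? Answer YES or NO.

YES

1. [and_true →] ((~ (~ (~ (~ (~ a))))) & 1)  →  (~ (~ (~ (~ (~ a)))))
2. [not_not →] (~ (~ (~ (~ (~ a)))))  →  (~ (~ (~ a)))
3. [not_not →] (~ (~ (~ a)))  →  (~ a)
4. [and_true ←] (~ a)  →  ((~ a) & 1)
5. [not_not ←] a  →  (~ (~ a));  E1 = ((~ (~ (~ a))) & 1)
6. [and_idem ←] 1  →  (1 & 1);  this is E2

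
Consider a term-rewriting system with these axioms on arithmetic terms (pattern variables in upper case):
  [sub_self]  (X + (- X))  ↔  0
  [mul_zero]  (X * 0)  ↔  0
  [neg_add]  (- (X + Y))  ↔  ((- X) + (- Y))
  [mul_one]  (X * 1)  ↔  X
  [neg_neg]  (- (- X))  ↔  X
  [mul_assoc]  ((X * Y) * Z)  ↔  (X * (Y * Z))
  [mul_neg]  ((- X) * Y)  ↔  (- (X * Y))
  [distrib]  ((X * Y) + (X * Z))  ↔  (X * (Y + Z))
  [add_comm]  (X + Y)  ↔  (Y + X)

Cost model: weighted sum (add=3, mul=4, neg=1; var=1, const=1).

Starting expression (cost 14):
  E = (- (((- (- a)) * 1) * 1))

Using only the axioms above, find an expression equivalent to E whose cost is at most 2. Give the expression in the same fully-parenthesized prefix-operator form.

(- a)   [cost 2]

step 1: neg_neg (→) rewrites (- (- a)) into a, now (- ((a * 1) * 1))
step 2: mul_one (→) rewrites ((a * 1) * 1) into (a * 1), now (- (a * 1))
step 3: mul_one (→) rewrites (a * 1) into a, reaching cost 2 (bound 2)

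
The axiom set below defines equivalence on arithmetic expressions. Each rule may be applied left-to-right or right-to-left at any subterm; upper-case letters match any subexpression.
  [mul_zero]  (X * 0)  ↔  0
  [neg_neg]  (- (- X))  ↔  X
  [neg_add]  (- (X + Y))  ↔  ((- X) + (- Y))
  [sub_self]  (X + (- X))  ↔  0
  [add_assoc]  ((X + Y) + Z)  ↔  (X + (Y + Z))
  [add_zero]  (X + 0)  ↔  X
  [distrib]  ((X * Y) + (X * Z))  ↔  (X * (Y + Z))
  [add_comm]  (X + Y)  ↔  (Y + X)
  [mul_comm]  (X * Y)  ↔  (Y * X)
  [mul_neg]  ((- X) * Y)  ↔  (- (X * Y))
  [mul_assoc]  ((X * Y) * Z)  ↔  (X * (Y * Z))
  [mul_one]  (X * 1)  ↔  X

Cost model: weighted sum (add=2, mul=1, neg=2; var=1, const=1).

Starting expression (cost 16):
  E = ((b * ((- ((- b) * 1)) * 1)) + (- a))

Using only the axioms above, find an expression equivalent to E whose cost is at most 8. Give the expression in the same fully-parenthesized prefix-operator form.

1. [mul_one →] ((- b) * 1)  →  (- b);  E = ((b * ((- (- b)) * 1)) + (- a))
2. [mul_one →] ((- (- b)) * 1)  →  (- (- b));  E = ((b * (- (- b))) + (- a))
3. [neg_neg →] (- (- b))  →  b;  cost 8 ≤ 8, done

((b * b) + (- a))   [cost 8]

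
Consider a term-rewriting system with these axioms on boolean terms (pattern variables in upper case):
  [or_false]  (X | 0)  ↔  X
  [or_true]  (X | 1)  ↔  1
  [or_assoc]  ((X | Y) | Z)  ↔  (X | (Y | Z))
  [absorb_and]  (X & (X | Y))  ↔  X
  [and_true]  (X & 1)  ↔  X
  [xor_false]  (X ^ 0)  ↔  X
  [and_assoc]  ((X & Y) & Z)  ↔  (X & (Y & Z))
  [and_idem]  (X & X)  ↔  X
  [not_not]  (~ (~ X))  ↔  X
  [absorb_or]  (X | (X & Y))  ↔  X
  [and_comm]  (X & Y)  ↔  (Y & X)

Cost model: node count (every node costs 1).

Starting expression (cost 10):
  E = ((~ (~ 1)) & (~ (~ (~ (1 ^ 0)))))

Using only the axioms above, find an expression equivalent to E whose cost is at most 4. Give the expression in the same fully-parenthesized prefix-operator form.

step 1: not_not (→) rewrites (~ (~ (~ (1 ^ 0)))) into (~ (1 ^ 0)), now ((~ (~ 1)) & (~ (1 ^ 0)))
step 2: not_not (→) rewrites (~ (~ 1)) into 1, now (1 & (~ (1 ^ 0)))
step 3: xor_false (→) rewrites (1 ^ 0) into 1, reaching cost 4 (bound 4)

(1 & (~ 1))   [cost 4]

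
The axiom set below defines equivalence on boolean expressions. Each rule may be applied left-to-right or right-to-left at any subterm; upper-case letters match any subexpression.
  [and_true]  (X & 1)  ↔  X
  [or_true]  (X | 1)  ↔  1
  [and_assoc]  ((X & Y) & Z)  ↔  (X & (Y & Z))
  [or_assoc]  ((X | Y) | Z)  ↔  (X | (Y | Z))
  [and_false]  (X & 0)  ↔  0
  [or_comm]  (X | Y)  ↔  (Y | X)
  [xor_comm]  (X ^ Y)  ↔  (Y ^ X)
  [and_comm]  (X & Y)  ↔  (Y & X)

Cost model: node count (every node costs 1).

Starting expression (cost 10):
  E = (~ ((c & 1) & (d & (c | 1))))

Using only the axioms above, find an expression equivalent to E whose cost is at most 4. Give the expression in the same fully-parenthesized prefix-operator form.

(1) (c | 1)  =[or_true →]=  1    ⊢ (~ ((c & 1) & (d & 1)))
(2) (d & 1)  =[and_true →]=  d    ⊢ (~ ((c & 1) & d))
(3) (c & 1)  =[and_true →]=  c    ⊢ cost 4, within 4

(~ (c & d))   [cost 4]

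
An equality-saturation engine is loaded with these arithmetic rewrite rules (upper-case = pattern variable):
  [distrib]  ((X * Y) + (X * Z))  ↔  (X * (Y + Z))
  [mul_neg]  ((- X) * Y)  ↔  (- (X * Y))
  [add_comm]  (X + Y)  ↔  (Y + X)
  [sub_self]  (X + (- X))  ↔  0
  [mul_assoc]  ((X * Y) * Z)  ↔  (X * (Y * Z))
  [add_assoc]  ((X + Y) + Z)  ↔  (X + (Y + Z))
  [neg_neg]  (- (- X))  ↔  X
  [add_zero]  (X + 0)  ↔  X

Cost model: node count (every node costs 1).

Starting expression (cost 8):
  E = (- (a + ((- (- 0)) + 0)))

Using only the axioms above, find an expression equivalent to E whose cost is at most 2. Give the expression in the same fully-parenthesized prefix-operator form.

1. [add_zero →] ((- (- 0)) + 0)  →  (- (- 0));  E = (- (a + (- (- 0))))
2. [neg_neg →] (- (- 0))  →  0;  E = (- (a + 0))
3. [add_zero →] (a + 0)  →  a;  cost 2 ≤ 2, done

(- a)   [cost 2]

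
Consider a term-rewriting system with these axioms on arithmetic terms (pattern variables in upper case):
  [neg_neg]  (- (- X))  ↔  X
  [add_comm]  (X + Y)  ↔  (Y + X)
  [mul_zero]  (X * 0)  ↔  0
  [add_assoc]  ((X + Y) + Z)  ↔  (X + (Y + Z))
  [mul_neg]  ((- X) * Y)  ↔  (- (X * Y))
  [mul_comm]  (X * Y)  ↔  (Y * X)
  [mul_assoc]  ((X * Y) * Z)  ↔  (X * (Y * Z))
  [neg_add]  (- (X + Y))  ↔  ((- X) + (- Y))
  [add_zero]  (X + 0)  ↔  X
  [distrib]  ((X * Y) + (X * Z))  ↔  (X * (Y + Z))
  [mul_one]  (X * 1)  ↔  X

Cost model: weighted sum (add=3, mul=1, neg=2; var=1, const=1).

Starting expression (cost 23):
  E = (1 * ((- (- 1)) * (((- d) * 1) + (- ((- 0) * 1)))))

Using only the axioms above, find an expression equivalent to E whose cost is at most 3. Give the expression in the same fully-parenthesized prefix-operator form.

(- d)   [cost 3]

1. [mul_one →] ((- 0) * 1)  →  (- 0);  E = (1 * ((- (- 1)) * (((- d) * 1) + (- (- 0)))))
2. [neg_neg →] (- (- 0))  →  0;  E = (1 * ((- (- 1)) * (((- d) * 1) + 0)))
3. [mul_comm →] ((- (- 1)) * (((- d) * 1) + 0))  →  ((((- d) * 1) + 0) * (- (- 1)));  E = (1 * ((((- d) * 1) + 0) * (- (- 1))))
4. [neg_neg →] (- (- 1))  →  1;  E = (1 * ((((- d) * 1) + 0) * 1))
5. [mul_comm →] (1 * ((((- d) * 1) + 0) * 1))  →  (((((- d) * 1) + 0) * 1) * 1)
6. [mul_neg →] ((- d) * 1)  →  (- (d * 1));  E = ((((- (d * 1)) + 0) * 1) * 1)
7. [mul_one →] (d * 1)  →  d;  E = ((((- d) + 0) * 1) * 1)
8. [mul_one →] (((- d) + 0) * 1)  →  ((- d) + 0);  E = (((- d) + 0) * 1)
9. [add_zero →] ((- d) + 0)  →  (- d);  E = ((- d) * 1)
10. [mul_one →] ((- d) * 1)  →  (- d);  cost 3 ≤ 3, done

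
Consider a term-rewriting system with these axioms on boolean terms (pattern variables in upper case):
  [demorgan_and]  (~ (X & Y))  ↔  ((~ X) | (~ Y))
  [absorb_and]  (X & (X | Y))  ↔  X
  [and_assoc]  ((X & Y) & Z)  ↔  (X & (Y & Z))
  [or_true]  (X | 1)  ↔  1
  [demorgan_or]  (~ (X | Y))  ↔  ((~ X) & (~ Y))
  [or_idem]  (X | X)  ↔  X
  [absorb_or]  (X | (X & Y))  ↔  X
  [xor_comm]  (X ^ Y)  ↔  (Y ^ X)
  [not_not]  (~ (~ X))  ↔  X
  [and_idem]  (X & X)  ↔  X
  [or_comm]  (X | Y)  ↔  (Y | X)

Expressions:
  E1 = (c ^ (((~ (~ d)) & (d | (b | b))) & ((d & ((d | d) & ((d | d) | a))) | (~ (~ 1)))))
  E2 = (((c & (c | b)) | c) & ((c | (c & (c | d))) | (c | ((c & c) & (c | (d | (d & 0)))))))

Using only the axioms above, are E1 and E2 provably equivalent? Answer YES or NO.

NO

Every axiom is a valid identity, so a rewrite proof would force E1 and E2 to agree under every assignment.
At a=0, b=0, c=0, d=1: E1 = 1 but E2 = 0; they differ, so no derivation exists.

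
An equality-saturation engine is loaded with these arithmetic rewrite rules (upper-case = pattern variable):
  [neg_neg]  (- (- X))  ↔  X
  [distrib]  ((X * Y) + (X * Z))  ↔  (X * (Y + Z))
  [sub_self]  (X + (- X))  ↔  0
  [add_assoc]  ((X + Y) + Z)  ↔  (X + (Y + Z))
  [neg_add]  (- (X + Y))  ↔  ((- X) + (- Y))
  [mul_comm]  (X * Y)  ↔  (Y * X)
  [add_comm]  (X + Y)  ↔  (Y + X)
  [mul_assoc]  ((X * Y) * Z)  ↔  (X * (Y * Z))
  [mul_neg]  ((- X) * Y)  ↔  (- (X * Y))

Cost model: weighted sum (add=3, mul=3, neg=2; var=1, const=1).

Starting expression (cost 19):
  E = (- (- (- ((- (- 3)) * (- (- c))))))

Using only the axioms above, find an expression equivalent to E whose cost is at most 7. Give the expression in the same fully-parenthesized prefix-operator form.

(- (3 * c))   [cost 7]

step 1: neg_neg (→) rewrites (- (- (- ((- (- 3)) * (- (- c)))))) into (- ((- (- 3)) * (- (- c))))
step 2: neg_neg (→) rewrites (- (- 3)) into 3, now (- (3 * (- (- c))))
step 3: neg_neg (→) rewrites (- (- c)) into c, reaching cost 7 (bound 7)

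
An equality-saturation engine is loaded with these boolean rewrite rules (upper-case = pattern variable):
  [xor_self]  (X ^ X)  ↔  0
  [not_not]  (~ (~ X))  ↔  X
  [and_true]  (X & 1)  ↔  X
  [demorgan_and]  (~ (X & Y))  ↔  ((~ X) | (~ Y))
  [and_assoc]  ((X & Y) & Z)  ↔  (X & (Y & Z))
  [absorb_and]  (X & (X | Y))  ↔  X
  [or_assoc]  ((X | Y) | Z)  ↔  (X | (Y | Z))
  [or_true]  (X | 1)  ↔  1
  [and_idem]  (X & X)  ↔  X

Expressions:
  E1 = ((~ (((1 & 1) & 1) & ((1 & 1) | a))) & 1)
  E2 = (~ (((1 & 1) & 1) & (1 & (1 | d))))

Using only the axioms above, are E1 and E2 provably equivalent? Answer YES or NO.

YES

(1) (1 & 1)  =[and_idem →]=  1    ⊢ ((~ ((1 & 1) & ((1 & 1) | a))) & 1)
(2) ((~ ((1 & 1) & ((1 & 1) | a))) & 1)  =[and_true →]=  (~ ((1 & 1) & ((1 & 1) | a)))
(3) ((1 & 1) & ((1 & 1) | a))  =[absorb_and →]=  (1 & 1)    ⊢ (~ (1 & 1))
(4) 1  =[and_true ←]=  (1 & 1)    ⊢ (~ ((1 & 1) & 1))
(5) 1  =[absorb_and ←]=  (1 & (1 | d))    ⊢ (~ ((1 & 1) & (1 & (1 | d))))
(6) (1 & 1)  =[and_true ←]=  ((1 & 1) & 1)    ⊢ E2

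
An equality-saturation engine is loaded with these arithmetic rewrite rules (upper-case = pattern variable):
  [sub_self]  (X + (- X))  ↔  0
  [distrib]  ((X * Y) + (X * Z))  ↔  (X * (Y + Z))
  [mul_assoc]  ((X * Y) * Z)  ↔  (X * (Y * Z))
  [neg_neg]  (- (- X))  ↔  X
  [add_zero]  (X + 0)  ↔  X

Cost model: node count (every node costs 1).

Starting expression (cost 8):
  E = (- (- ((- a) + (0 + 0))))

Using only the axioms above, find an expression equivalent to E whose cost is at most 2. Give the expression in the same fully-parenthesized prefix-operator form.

(- a)   [cost 2]

1. [add_zero →] (0 + 0)  →  0;  E = (- (- ((- a) + 0)))
2. [add_zero →] ((- a) + 0)  →  (- a);  E = (- (- (- a)))
3. [neg_neg →] (- (- a))  →  a;  cost 2 ≤ 2, done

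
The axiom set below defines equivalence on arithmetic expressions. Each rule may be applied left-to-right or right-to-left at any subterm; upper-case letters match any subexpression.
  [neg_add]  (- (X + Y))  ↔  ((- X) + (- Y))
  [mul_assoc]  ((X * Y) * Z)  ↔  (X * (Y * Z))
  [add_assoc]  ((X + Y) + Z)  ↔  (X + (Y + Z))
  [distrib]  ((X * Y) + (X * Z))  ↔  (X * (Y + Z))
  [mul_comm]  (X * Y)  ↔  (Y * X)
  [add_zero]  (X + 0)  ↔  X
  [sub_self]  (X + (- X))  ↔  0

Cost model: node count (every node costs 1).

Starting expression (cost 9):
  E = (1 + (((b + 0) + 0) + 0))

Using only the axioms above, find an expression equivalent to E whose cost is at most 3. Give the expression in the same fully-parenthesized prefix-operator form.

(1 + b)   [cost 3]

1. [add_zero →] (b + 0)  →  b;  E = (1 + ((b + 0) + 0))
2. [add_zero →] (b + 0)  →  b;  E = (1 + (b + 0))
3. [add_zero →] (b + 0)  →  b;  cost 3 ≤ 3, done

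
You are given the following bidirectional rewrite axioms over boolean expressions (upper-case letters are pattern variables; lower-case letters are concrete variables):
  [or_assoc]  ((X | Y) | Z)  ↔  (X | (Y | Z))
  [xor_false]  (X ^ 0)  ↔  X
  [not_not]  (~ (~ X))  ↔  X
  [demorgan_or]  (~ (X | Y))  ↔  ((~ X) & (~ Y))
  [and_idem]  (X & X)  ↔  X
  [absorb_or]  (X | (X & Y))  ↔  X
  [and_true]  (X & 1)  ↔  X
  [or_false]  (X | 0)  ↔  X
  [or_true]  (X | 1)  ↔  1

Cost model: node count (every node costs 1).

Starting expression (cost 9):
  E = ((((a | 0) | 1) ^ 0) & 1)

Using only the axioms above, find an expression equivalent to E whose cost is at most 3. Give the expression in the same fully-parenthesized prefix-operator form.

(1) ((((a | 0) | 1) ^ 0) & 1)  =[and_true →]=  (((a | 0) | 1) ^ 0)
(2) (((a | 0) | 1) ^ 0)  =[xor_false →]=  ((a | 0) | 1)
(3) (a | 0)  =[or_false →]=  a    ⊢ cost 3, within 3

(a | 1)   [cost 3]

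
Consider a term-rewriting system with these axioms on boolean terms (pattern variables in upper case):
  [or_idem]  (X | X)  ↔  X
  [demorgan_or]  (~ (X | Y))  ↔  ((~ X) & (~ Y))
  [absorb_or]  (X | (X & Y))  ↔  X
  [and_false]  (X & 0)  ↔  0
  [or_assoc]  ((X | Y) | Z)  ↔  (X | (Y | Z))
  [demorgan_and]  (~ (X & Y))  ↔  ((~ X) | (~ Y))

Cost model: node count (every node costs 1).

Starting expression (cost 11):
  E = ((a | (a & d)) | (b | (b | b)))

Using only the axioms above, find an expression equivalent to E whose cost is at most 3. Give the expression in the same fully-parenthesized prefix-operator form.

(a | b)   [cost 3]

(1) (b | b)  =[or_idem →]=  b    ⊢ ((a | (a & d)) | (b | b))
(2) (a | (a & d))  =[absorb_or →]=  a    ⊢ (a | (b | b))
(3) (b | b)  =[or_idem →]=  b    ⊢ cost 3, within 3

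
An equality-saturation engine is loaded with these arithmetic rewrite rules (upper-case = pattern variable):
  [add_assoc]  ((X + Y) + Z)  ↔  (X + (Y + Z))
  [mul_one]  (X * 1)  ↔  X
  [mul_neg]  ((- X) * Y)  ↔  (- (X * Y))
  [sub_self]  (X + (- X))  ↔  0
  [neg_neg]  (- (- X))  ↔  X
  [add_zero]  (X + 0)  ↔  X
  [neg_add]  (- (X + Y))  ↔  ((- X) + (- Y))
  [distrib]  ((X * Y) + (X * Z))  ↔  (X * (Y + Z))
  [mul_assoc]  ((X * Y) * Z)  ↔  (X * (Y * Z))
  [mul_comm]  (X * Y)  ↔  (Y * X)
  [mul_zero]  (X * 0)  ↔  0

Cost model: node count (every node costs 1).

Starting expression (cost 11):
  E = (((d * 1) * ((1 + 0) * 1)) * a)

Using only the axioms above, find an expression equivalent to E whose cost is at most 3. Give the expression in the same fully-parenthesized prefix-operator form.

(d * a)   [cost 3]

(1) ((1 + 0) * 1)  =[mul_one →]=  (1 + 0)    ⊢ (((d * 1) * (1 + 0)) * a)
(2) (1 + 0)  =[add_zero →]=  1    ⊢ (((d * 1) * 1) * a)
(3) ((d * 1) * 1)  =[mul_one →]=  (d * 1)    ⊢ ((d * 1) * a)
(4) (d * 1)  =[mul_one →]=  d    ⊢ cost 3, within 3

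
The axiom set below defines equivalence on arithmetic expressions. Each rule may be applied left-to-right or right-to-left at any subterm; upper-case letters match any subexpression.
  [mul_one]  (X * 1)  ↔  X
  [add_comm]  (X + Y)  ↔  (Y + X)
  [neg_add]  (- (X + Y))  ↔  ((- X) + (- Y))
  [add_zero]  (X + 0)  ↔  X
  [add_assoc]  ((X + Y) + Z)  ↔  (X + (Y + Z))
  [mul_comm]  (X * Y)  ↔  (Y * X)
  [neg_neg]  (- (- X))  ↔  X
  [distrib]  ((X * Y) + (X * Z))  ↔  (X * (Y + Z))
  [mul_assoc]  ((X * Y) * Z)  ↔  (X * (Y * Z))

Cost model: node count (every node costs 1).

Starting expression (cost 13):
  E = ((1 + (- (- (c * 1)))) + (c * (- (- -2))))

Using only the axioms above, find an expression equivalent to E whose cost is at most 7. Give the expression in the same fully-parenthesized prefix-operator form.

((1 + c) + (c * -2))   [cost 7]

1. [neg_neg →] (- (- (c * 1)))  →  (c * 1);  E = ((1 + (c * 1)) + (c * (- (- -2))))
2. [mul_one →] (c * 1)  →  c;  E = ((1 + c) + (c * (- (- -2))))
3. [neg_neg →] (- (- -2))  →  -2;  cost 7 ≤ 7, done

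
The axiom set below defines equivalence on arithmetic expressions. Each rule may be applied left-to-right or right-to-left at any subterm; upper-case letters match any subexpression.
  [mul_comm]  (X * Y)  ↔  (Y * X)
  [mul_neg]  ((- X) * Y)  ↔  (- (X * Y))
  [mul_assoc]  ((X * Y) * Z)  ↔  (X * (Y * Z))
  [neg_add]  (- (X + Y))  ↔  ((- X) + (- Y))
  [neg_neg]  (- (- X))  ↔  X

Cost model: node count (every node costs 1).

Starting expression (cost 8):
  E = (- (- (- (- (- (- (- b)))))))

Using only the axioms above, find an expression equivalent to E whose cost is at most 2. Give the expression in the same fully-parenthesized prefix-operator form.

(- b)   [cost 2]

(1) (- (- b))  =[neg_neg →]=  b    ⊢ (- (- (- (- (- b)))))
(2) (- (- (- (- (- b)))))  =[neg_neg →]=  (- (- (- b)))
(3) (- (- (- b)))  =[neg_neg →]=  (- b)    ⊢ cost 2, within 2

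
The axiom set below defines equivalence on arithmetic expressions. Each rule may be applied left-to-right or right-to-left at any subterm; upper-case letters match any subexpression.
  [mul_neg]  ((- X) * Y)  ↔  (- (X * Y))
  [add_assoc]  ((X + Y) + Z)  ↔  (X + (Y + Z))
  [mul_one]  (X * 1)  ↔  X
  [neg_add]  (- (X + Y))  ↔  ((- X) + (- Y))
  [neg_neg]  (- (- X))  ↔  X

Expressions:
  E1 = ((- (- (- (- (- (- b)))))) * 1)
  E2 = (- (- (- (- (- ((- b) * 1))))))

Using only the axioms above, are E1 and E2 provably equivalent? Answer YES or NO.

step 1: neg_neg (→) rewrites (- (- (- (- b)))) into (- (- b)), now ((- (- (- (- b)))) * 1)
step 2: mul_one (→) rewrites ((- (- (- (- b)))) * 1) into (- (- (- (- b))))
step 3: neg_neg (←) rewrites (- (- (- b))) into (- (- (- (- (- b))))), now (- (- (- (- (- (- b))))))
step 4: mul_one (←) rewrites (- b) into ((- b) * 1), which is E2

YES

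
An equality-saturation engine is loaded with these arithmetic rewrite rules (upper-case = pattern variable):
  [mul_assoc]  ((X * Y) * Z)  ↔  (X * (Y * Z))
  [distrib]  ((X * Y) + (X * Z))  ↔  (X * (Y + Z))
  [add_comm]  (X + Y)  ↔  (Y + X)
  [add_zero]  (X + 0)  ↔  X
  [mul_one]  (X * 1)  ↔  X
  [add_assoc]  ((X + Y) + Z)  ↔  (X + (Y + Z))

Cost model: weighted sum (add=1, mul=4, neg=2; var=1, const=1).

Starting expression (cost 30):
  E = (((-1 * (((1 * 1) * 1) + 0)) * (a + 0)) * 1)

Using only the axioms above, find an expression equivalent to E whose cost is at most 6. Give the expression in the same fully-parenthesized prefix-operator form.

(-1 * a)   [cost 6]

1. [add_zero →] (((1 * 1) * 1) + 0)  →  ((1 * 1) * 1);  E = (((-1 * ((1 * 1) * 1)) * (a + 0)) * 1)
2. [mul_one →] (1 * 1)  →  1;  E = (((-1 * (1 * 1)) * (a + 0)) * 1)
3. [mul_one →] (1 * 1)  →  1;  E = (((-1 * 1) * (a + 0)) * 1)
4. [mul_one →] (((-1 * 1) * (a + 0)) * 1)  →  ((-1 * 1) * (a + 0))
5. [add_zero →] (a + 0)  →  a;  E = ((-1 * 1) * a)
6. [mul_one →] (-1 * 1)  →  -1;  cost 6 ≤ 6, done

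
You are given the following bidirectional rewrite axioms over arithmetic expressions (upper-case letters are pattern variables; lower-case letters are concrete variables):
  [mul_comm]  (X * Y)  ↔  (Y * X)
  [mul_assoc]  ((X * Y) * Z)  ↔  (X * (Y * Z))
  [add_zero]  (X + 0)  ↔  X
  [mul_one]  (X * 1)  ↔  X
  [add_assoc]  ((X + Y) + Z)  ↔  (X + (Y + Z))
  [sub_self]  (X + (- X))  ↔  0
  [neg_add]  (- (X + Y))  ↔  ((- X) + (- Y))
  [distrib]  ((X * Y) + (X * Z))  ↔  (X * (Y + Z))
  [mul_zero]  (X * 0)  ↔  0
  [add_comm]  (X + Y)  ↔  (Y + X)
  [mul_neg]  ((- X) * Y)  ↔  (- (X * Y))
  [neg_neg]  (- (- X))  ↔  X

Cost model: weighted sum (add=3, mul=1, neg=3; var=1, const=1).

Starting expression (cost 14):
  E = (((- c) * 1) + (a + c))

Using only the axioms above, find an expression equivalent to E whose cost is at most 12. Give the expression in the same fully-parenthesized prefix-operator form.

(1) ((- c) * 1)  =[mul_one →]=  (- c)    ⊢ cost 12, within 12

((- c) + (a + c))   [cost 12]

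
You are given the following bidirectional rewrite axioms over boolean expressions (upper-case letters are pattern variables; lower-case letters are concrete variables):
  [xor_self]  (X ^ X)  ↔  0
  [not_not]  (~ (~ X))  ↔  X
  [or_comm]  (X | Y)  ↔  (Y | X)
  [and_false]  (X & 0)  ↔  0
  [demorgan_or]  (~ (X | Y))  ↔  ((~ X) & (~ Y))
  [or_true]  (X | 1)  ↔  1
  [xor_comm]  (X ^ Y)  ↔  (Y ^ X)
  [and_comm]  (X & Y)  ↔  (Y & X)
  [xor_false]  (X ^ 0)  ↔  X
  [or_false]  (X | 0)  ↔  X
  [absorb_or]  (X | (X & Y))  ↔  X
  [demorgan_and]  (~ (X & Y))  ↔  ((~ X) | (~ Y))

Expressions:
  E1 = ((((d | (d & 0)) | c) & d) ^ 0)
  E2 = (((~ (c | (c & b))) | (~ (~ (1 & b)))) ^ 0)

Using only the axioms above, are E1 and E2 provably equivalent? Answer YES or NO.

NO

All listed rules preserve value, hence provable equivalence implies equal values everywhere; look for a separating assignment.
b=0, c=0, d=0 gives E1 ↦ 0, E2 ↦ 1; values differ ⇒ not provably equivalent.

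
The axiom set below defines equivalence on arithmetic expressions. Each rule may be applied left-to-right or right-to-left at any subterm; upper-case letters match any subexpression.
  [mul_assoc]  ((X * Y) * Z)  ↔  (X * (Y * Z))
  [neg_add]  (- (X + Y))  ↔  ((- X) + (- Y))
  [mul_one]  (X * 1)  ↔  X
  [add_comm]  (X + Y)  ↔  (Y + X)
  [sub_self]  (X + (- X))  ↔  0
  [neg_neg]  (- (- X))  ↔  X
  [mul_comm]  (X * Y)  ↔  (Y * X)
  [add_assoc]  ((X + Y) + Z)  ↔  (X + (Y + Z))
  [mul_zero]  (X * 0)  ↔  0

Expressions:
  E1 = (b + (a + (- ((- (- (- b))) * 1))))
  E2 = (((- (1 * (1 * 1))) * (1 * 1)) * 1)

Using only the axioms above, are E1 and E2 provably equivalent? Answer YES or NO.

NO

Every axiom is a valid identity, so a rewrite proof would force E1 and E2 to agree under every assignment.
At a=0, b=0: E1 = 0 but E2 = -1; they differ, so no derivation exists.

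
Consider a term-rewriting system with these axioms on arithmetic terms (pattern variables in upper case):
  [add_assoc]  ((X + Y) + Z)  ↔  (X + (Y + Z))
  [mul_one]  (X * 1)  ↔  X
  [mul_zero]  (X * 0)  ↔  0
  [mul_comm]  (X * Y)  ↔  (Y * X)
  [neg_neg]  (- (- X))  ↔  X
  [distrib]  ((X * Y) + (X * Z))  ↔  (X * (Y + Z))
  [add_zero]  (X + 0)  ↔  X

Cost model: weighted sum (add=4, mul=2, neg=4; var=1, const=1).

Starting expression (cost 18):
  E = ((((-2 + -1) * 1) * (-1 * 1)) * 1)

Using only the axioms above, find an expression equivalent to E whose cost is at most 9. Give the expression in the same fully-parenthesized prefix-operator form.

(1) ((-2 + -1) * 1)  =[mul_one →]=  (-2 + -1)    ⊢ (((-2 + -1) * (-1 * 1)) * 1)
(2) (-1 * 1)  =[mul_one →]=  -1    ⊢ (((-2 + -1) * -1) * 1)
(3) ((-2 + -1) * -1)  =[mul_comm →]=  (-1 * (-2 + -1))    ⊢ ((-1 * (-2 + -1)) * 1)
(4) ((-1 * (-2 + -1)) * 1)  =[mul_one →]=  (-1 * (-2 + -1))    ⊢ cost 9, within 9

(-1 * (-2 + -1))   [cost 9]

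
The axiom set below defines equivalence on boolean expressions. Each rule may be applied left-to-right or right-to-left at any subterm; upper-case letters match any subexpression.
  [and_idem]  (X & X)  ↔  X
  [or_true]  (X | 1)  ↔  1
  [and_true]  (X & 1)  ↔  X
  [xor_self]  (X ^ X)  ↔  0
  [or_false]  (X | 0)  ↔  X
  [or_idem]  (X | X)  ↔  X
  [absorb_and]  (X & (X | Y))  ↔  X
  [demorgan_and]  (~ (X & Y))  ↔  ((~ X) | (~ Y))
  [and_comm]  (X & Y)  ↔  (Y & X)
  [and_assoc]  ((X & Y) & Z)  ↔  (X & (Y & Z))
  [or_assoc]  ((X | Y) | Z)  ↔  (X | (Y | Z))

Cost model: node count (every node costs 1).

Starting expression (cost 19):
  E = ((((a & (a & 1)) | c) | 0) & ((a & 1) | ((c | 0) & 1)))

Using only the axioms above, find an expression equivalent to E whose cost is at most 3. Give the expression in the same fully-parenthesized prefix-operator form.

step 1: and_true (→) rewrites (a & 1) into a, now ((((a & a) | c) | 0) & ((a & 1) | ((c | 0) & 1)))
step 2: or_assoc (→) rewrites (((a & a) | c) | 0) into ((a & a) | (c | 0)), now (((a & a) | (c | 0)) & ((a & 1) | ((c | 0) & 1)))
step 3: and_idem (→) rewrites (a & a) into a, now ((a | (c | 0)) & ((a & 1) | ((c | 0) & 1)))
step 4: and_true (→) rewrites ((c | 0) & 1) into (c | 0), now ((a | (c | 0)) & ((a & 1) | (c | 0)))
step 5: and_true (→) rewrites (a & 1) into a, now ((a | (c | 0)) & (a | (c | 0)))
step 6: and_idem (→) rewrites ((a | (c | 0)) & (a | (c | 0))) into (a | (c | 0))
step 7: or_false (→) rewrites (c | 0) into c, reaching cost 3 (bound 3)

(a | c)   [cost 3]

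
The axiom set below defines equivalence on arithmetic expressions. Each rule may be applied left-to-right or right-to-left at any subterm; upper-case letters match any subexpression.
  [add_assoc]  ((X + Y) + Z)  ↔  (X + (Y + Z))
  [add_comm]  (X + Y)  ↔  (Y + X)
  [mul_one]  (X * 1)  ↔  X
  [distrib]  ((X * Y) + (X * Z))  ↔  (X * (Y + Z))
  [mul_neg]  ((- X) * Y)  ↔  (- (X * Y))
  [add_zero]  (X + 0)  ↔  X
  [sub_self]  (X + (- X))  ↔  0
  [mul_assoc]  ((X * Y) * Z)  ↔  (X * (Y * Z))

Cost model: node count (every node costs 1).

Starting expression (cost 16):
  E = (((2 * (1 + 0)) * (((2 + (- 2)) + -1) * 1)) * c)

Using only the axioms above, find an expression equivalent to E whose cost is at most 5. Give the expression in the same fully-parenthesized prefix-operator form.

step 1: sub_self (→) rewrites (2 + (- 2)) into 0, now (((2 * (1 + 0)) * ((0 + -1) * 1)) * c)
step 2: mul_one (→) rewrites ((0 + -1) * 1) into (0 + -1), now (((2 * (1 + 0)) * (0 + -1)) * c)
step 3: add_zero (→) rewrites (1 + 0) into 1, now (((2 * 1) * (0 + -1)) * c)
step 4: mul_one (→) rewrites (2 * 1) into 2, now ((2 * (0 + -1)) * c)
step 5: add_comm (→) rewrites (0 + -1) into (-1 + 0), now ((2 * (-1 + 0)) * c)
step 6: add_zero (→) rewrites (-1 + 0) into -1, reaching cost 5 (bound 5)

((2 * -1) * c)   [cost 5]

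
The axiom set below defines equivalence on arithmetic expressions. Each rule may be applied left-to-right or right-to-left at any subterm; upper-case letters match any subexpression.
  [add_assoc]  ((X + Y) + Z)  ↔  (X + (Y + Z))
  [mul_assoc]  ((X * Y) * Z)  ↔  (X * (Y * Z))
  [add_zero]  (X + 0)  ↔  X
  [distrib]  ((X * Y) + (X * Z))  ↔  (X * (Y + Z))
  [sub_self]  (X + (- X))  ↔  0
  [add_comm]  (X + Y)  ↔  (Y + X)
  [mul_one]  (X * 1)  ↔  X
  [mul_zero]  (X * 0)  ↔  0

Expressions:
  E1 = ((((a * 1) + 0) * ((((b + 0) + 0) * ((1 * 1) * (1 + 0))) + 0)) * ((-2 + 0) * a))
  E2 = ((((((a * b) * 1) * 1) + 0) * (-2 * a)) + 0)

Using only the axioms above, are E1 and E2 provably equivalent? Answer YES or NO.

YES

(1) ((((b + 0) + 0) * ((1 * 1) * (1 + 0))) + 0)  =[add_zero →]=  (((b + 0) + 0) * ((1 * 1) * (1 + 0)))    ⊢ ((((a * 1) + 0) * (((b + 0) + 0) * ((1 * 1) * (1 + 0)))) * ((-2 + 0) * a))
(2) (1 + 0)  =[add_zero →]=  1    ⊢ ((((a * 1) + 0) * (((b + 0) + 0) * ((1 * 1) * 1))) * ((-2 + 0) * a))
(3) ((b + 0) + 0)  =[add_zero →]=  (b + 0)    ⊢ ((((a * 1) + 0) * ((b + 0) * ((1 * 1) * 1))) * ((-2 + 0) * a))
(4) ((a * 1) + 0)  =[add_zero →]=  (a * 1)    ⊢ (((a * 1) * ((b + 0) * ((1 * 1) * 1))) * ((-2 + 0) * a))
(5) (-2 + 0)  =[add_zero →]=  -2    ⊢ (((a * 1) * ((b + 0) * ((1 * 1) * 1))) * (-2 * a))
(6) (a * 1)  =[mul_one →]=  a    ⊢ ((a * ((b + 0) * ((1 * 1) * 1))) * (-2 * a))
(7) ((1 * 1) * 1)  =[mul_one →]=  (1 * 1)    ⊢ ((a * ((b + 0) * (1 * 1))) * (-2 * a))
(8) (b + 0)  =[add_zero →]=  b    ⊢ ((a * (b * (1 * 1))) * (-2 * a))
(9) (1 * 1)  =[mul_one →]=  1    ⊢ ((a * (b * 1)) * (-2 * a))
(10) (b * 1)  =[mul_one →]=  b    ⊢ ((a * b) * (-2 * a))
(11) (a * b)  =[mul_one ←]=  ((a * b) * 1)    ⊢ (((a * b) * 1) * (-2 * a))
(12) 1  =[mul_one ←]=  (1 * 1)    ⊢ (((a * b) * (1 * 1)) * (-2 * a))
(13) ((a * b) * (1 * 1))  =[mul_assoc ←]=  (((a * b) * 1) * 1)    ⊢ ((((a * b) * 1) * 1) * (-2 * a))
(14) (((a * b) * 1) * 1)  =[add_zero ←]=  ((((a * b) * 1) * 1) + 0)    ⊢ (((((a * b) * 1) * 1) + 0) * (-2 * a))
(15) (((((a * b) * 1) * 1) + 0) * (-2 * a))  =[add_zero ←]=  ((((((a * b) * 1) * 1) + 0) * (-2 * a)) + 0)    ⊢ E2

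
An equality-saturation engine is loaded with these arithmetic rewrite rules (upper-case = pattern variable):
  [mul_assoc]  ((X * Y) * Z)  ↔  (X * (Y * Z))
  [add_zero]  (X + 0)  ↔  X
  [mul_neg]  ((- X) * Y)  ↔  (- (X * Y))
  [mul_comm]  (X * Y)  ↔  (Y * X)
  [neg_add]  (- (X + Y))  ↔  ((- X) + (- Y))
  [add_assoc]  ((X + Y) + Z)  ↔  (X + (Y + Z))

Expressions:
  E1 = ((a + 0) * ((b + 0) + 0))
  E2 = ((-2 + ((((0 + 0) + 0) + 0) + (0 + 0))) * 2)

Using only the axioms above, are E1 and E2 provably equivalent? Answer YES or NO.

All listed rules preserve value, hence provable equivalence implies equal values everywhere; look for a separating assignment.
a=0, b=0 gives E1 ↦ 0, E2 ↦ -4; values differ ⇒ not provably equivalent.

NO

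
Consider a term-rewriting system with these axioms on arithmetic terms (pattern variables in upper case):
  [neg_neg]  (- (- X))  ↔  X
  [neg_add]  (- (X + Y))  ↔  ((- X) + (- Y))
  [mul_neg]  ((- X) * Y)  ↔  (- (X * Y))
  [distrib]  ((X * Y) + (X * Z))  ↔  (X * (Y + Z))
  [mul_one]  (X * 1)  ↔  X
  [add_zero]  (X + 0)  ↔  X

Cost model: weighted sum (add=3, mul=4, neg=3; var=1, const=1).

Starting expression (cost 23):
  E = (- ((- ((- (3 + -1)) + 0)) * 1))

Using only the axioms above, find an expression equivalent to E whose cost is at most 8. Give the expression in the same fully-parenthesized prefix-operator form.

1. [add_zero →] ((- (3 + -1)) + 0)  →  (- (3 + -1));  E = (- ((- (- (3 + -1))) * 1))
2. [mul_one →] ((- (- (3 + -1))) * 1)  →  (- (- (3 + -1)));  E = (- (- (- (3 + -1))))
3. [neg_neg →] (- (- (3 + -1)))  →  (3 + -1);  cost 8 ≤ 8, done

(- (3 + -1))   [cost 8]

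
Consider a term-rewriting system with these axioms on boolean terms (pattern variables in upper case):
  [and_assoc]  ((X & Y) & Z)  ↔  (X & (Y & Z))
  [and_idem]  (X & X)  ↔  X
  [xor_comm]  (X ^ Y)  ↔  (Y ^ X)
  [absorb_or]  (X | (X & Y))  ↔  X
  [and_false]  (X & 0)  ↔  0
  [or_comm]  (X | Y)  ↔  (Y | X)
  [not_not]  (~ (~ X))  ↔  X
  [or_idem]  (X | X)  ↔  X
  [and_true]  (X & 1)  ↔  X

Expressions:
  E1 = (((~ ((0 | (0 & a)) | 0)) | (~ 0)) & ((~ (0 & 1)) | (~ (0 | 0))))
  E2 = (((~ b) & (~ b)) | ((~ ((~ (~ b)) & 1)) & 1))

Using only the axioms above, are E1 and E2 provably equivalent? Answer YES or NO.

All listed rules preserve value, hence provable equivalence implies equal values everywhere; look for a separating assignment.
a=0, b=1 gives E1 ↦ 1, E2 ↦ 0; values differ ⇒ not provably equivalent.

NO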